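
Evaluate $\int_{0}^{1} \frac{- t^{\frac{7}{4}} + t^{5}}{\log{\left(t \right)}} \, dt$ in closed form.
$\log{\left(\frac{24}{11} \right)}$

Consider the one-parameter family: let $I(a) = \int_{0}^{1} \frac{- t^{\frac{7}{4}} + t^{a}}{\log{\left(t \right)}} \, dt$.

Since $\dfrac{\partial}{\partial a}\,t^{a} = t^{a} \ln t$, the $\ln t$ in the denominator cancels and
$$\frac{dI}{da} = \int_{0}^{1} t^{a} \, dt = \left[\frac{t^{a+1}}{a+1}\right]_0^1 = \frac{1}{a + 1}.$$

Integrating with respect to $a$ gives $I(a) = \log{\left(\frac{4 a}{11} + \frac{4}{11} \right)} + C$.

At $a = \frac{7}{4}$ the integrand is identically $0$, so $I(\frac{7}{4}) = 0$. The closed form gives $0$, hence $C = 0$.

Setting $a = 5$:
$$I = \log{\left(\frac{24}{11} \right)}.$$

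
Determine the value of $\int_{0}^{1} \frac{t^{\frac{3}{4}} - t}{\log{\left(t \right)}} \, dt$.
$\log{\left(\frac{7}{8} \right)}$

Replace the exponent $\frac{3}{4}$ by a parameter $a$: let $I(a) = \int_{0}^{1} \frac{- t + t^{a}}{\log{\left(t \right)}} \, dt$.

Since $\dfrac{\partial}{\partial a}\,t^{a} = t^{a} \ln t$, the $\ln t$ in the denominator cancels and
$$\frac{dI}{da} = \int_{0}^{1} t^{a} \, dt = \left[\frac{t^{a+1}}{a+1}\right]_0^1 = \frac{1}{a + 1}.$$

Integrating with respect to $a$ gives $I(a) = \log{\left(\frac{a}{2} + \frac{1}{2} \right)} + C$.

At $a = 1$ the integrand is identically $0$, so $I(1) = 0$. The closed form gives $0$, hence $C = 0$.

Setting $a = \frac{3}{4}$:
$$I = \log{\left(\frac{7}{8} \right)}.$$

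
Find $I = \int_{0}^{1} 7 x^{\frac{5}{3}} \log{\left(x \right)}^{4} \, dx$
$\frac{5103}{4096}$

Start from the elementary integral
$$J(a) = \int_{0}^{1} 7 x^{a} \, dx = \frac{7}{a + 1}.$$

Differentiating under the integral sign brings down a factor of $\ln x$:
$$\frac{dJ}{da} = \int_{0}^{1} 7 x^{a} \log{\left(x \right)} \, dx = - \frac{7}{\left(a + 1\right)^{2}}.$$

Repeating $4$ times in total — each differentiation brings down another $\ln x$ — gives
$$\frac{d^{4}J}{da^{4}} = \int_{0}^{1} 7 x^{a} \log{\left(x \right)}^{4} \, dx = \frac{168}{\left(a + 1\right)^{5}},$$
and the integrand here is exactly the target integrand, so $I = \frac{168}{\left(a + 1\right)^{5}}$.

Setting $a = \frac{5}{3}$:
$$I = \frac{5103}{4096}.$$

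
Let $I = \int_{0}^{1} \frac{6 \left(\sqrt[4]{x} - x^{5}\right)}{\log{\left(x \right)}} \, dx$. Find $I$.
$- \log{\left(\frac{191102976}{15625} \right)}$

Introduce a parameter $a$ in the exponent: let $I(a) = \int_{0}^{1} \frac{6 \left(\sqrt[4]{x} - x^{a}\right)}{\log{\left(x \right)}} \, dx$.

Since $\dfrac{\partial}{\partial a}\,x^{a} = x^{a} \ln x$, the $\ln x$ in the denominator cancels and
$$\frac{dI}{da} = \int_{0}^{1} -6 x^{a} \, dx = -6 \left[\frac{x^{a+1}}{a+1}\right]_0^1 = - \frac{6}{a + 1}.$$

Integrating with respect to $a$ gives $I(a) = - \log{\left(\frac{4096 \left(a + 1\right)^{6}}{15625} \right)} + C$.

At $a = \frac{1}{4}$ the integrand is identically $0$, so $I(\frac{1}{4}) = 0$. The closed form gives $0$, hence $C = 0$.

Setting $a = 5$:
$$I = - \log{\left(\frac{191102976}{15625} \right)}.$$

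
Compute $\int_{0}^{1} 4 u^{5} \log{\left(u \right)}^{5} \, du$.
$- \frac{5}{486}$

Start from the elementary integral
$$J(a) = \int_{0}^{1} 4 u^{a} \, du = \frac{4}{a + 1}.$$

Differentiating under the integral sign brings down a factor of $\ln u$:
$$\frac{dJ}{da} = \int_{0}^{1} 4 u^{a} \log{\left(u \right)} \, du = - \frac{4}{\left(a + 1\right)^{2}}.$$

Repeating $5$ times in total — each differentiation brings down another $\ln u$ — gives
$$\frac{d^{5}J}{da^{5}} = \int_{0}^{1} 4 u^{a} \log{\left(u \right)}^{5} \, du = - \frac{480}{\left(a + 1\right)^{6}},$$
and the integrand here is exactly the target integrand, so $I = - \frac{480}{\left(a + 1\right)^{6}}$.

Setting $a = 5$:
$$I = - \frac{5}{486}.$$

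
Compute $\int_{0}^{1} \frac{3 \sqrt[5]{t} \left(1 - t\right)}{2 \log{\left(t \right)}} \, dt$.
$\log{\left(\frac{6 \sqrt{66}}{121} \right)}$

Consider the one-parameter family: let $I(a) = \int_{0}^{1} \frac{3 \left(- t^{\frac{6}{5}} + t^{a}\right)}{2 \log{\left(t \right)}} \, dt$.

Since $\dfrac{\partial}{\partial a}\,t^{a} = t^{a} \ln t$, the $\ln t$ in the denominator cancels and
$$\frac{dI}{da} = \int_{0}^{1} \frac{3}{2} t^{a} \, dt = \frac{3}{2} \left[\frac{t^{a+1}}{a+1}\right]_0^1 = \frac{3}{2 \left(a + 1\right)}.$$

Integrating with respect to $a$ gives $I(a) = \log{\left(\frac{5 \sqrt{55} \left(a + 1\right)^{\frac{3}{2}}}{121} \right)} + C$.

At $a = \frac{6}{5}$ the integrand is identically $0$, so $I(\frac{6}{5}) = 0$. The closed form gives $0$, hence $C = 0$.

Setting $a = \frac{1}{5}$:
$$I = \log{\left(\frac{6 \sqrt{66}}{121} \right)}.$$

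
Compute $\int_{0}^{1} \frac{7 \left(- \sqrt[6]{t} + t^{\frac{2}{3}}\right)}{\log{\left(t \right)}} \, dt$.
$\log{\left(\frac{10000000}{823543} \right)}$

Replace the exponent $\frac{2}{3}$ by a parameter $a$: let $I(a) = \int_{0}^{1} \frac{7 \left(- \sqrt[6]{t} + t^{a}\right)}{\log{\left(t \right)}} \, dt$.

Since $\dfrac{\partial}{\partial a}\,t^{a} = t^{a} \ln t$, the $\ln t$ in the denominator cancels and
$$\frac{dI}{da} = \int_{0}^{1} 7 t^{a} \, dt = 7 \left[\frac{t^{a+1}}{a+1}\right]_0^1 = \frac{7}{a + 1}.$$

Integrating with respect to $a$ gives $I(a) = \log{\left(\frac{279936 \left(a + 1\right)^{7}}{823543} \right)} + C$.

At $a = \frac{1}{6}$ the integrand is identically $0$, so $I(\frac{1}{6}) = 0$. The closed form gives $0$, hence $C = 0$.

Setting $a = \frac{2}{3}$:
$$I = \log{\left(\frac{10000000}{823543} \right)}.$$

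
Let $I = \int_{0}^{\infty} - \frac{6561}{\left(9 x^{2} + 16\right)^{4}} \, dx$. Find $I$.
$- \frac{10935 \pi}{524288}$

Start from the standard arctangent integral
$$J(a) = \int_{0}^{\infty} - \frac{1}{a^{2} + x^{2}} \, dx = - \frac{\pi}{2 a}.$$

Differentiating under the integral sign with respect to $a$,
$$\frac{dJ}{da} = \int_{0}^{\infty} \frac{2 a}{\left(a^{2} + x^{2}\right)^{2}} \, dx = \frac{\pi}{2 a^{2}},$$
so $\int_{0}^{\infty} - \frac{1}{\left(a^{2} + x^{2}\right)^{2}} \, dx = - \frac{\pi}{4 a^{3}}$.

Repeating — each differentiation of $1/(x^2+a^2)^j$ produces $-2ja/(x^2+a^2)^{j+1}$ — and dividing through by $-2ja$ at each step yields, after $3$ differentiations in total,
$$\int_{0}^{\infty} - \frac{1}{\left(a^{2} + x^{2}\right)^{4}} \, dx = - \frac{5 \pi}{32 a^{7}}.$$

Setting $a = \frac{4}{3}$:
$$I = - \frac{10935 \pi}{524288}.$$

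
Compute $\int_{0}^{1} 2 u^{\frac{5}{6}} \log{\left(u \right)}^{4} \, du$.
$\frac{373248}{161051}$

Begin with the known integral
$$J(a) = \int_{0}^{1} 2 u^{a} \, du = \frac{2}{a + 1}.$$

Differentiating under the integral sign brings down a factor of $\ln u$:
$$\frac{dJ}{da} = \int_{0}^{1} 2 u^{a} \log{\left(u \right)} \, du = - \frac{2}{\left(a + 1\right)^{2}}.$$

Repeating $4$ times in total — each differentiation brings down another $\ln u$ — gives
$$\frac{d^{4}J}{da^{4}} = \int_{0}^{1} 2 u^{a} \log{\left(u \right)}^{4} \, du = \frac{48}{\left(a + 1\right)^{5}},$$
and the integrand here is exactly the target integrand, so $I = \frac{48}{\left(a + 1\right)^{5}}$.

Setting $a = \frac{5}{6}$:
$$I = \frac{373248}{161051}.$$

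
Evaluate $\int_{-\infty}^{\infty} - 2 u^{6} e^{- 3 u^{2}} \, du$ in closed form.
$- \frac{5 \sqrt{3} \sqrt{\pi}}{108}$

Start from the elementary integral
$$J(a) = \int_{-\infty}^{\infty} - 2 e^{- a u^{2}} \, du = - \frac{2 \sqrt{\pi}}{\sqrt{a}}.$$

Differentiating under the integral sign brings down a factor of $(-u^2)$:
$$\frac{dJ}{da} = \int_{-\infty}^{\infty} 2 u^{2} e^{- a u^{2}} \, du = \frac{\sqrt{\pi}}{a^{\frac{3}{2}}}.$$

Repeating $3$ times in total — each differentiation brings down another $(-u^2)$ — gives
$$\frac{d^{3}J}{da^{3}} = \int_{-\infty}^{\infty} 2 u^{6} e^{- a u^{2}} \, du = \frac{15 \sqrt{\pi}}{4 a^{\frac{7}{2}}},$$
and the integrand here is $(-1)^{3}$ times the target integrand, so $I = (-1)^{3}\,\frac{d^{3}J}{da^{3}} = - \frac{15 \sqrt{\pi}}{4 a^{\frac{7}{2}}}$.

Setting $a = 3$:
$$I = - \frac{5 \sqrt{3} \sqrt{\pi}}{108}.$$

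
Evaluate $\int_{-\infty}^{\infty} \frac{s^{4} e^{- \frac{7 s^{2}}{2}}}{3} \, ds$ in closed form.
$\frac{\sqrt{14} \sqrt{\pi}}{343}$

Begin with the known integral
$$J(a) = \int_{-\infty}^{\infty} \frac{e^{- a s^{2}}}{3} \, ds = \frac{\sqrt{\pi}}{3 \sqrt{a}}.$$

Differentiating under the integral sign brings down a factor of $(-s^2)$:
$$\frac{dJ}{da} = \int_{-\infty}^{\infty} - \frac{s^{2} e^{- a s^{2}}}{3} \, ds = - \frac{\sqrt{\pi}}{6 a^{\frac{3}{2}}}.$$

Repeating twice in total — each differentiation brings down another $(-s^2)$ — gives
$$\frac{d^{2}J}{da^{2}} = \int_{-\infty}^{\infty} \frac{s^{4} e^{- a s^{2}}}{3} \, ds = \frac{\sqrt{\pi}}{4 a^{\frac{5}{2}}},$$
and the integrand here is exactly the target integrand, so $I = \frac{\sqrt{\pi}}{4 a^{\frac{5}{2}}}$.

Setting $a = \frac{7}{2}$:
$$I = \frac{\sqrt{14} \sqrt{\pi}}{343}.$$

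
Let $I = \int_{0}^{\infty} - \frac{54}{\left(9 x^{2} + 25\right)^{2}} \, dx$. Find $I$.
$- \frac{9 \pi}{250}$

Recall the elementary integral
$$J(a) = \int_{0}^{\infty} - \frac{2}{3 \left(a^{2} + x^{2}\right)} \, dx = - \frac{\pi}{3 a}.$$

Differentiating under the integral sign with respect to $a$,
$$\frac{dJ}{da} = \int_{0}^{\infty} \frac{4 a}{3 \left(a^{2} + x^{2}\right)^{2}} \, dx = \frac{\pi}{3 a^{2}},$$
so $\int_{0}^{\infty} - \frac{2}{3 \left(a^{2} + x^{2}\right)^{2}} \, dx = - \frac{\pi}{6 a^{3}}$.

Setting $a = \frac{5}{3}$:
$$I = - \frac{9 \pi}{250}.$$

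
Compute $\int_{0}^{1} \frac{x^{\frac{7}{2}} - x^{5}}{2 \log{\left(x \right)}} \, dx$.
$\log{\left(\frac{\sqrt{3}}{2} \right)}$

Consider the one-parameter family: let $I(a) = \int_{0}^{1} \frac{- x^{5} + x^{a}}{2 \log{\left(x \right)}} \, dx$.

Since $\dfrac{\partial}{\partial a}\,x^{a} = x^{a} \ln x$, the $\ln x$ in the denominator cancels and
$$\frac{dI}{da} = \int_{0}^{1} \frac{1}{2} x^{a} \, dx = \frac{1}{2} \left[\frac{x^{a+1}}{a+1}\right]_0^1 = \frac{1}{2 \left(a + 1\right)}.$$

Integrating with respect to $a$ gives $I(a) = \frac{\log{\left(a + 1 \right)}}{2} - \frac{\log{\left(6 \right)}}{2} + C$.

At $a = 5$ the integrand is identically $0$, so $I(5) = 0$. The closed form gives $0$, hence $C = 0$.

Setting $a = \frac{7}{2}$:
$$I = \log{\left(\frac{\sqrt{3}}{2} \right)}.$$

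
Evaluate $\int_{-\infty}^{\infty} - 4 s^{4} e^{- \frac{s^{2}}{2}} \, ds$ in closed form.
$- 12 \sqrt{2} \sqrt{\pi}$

Begin with the known integral
$$J(a) = \int_{-\infty}^{\infty} - 4 e^{- a s^{2}} \, ds = - \frac{4 \sqrt{\pi}}{\sqrt{a}}.$$

Differentiating under the integral sign brings down a factor of $(-s^2)$:
$$\frac{dJ}{da} = \int_{-\infty}^{\infty} 4 s^{2} e^{- a s^{2}} \, ds = \frac{2 \sqrt{\pi}}{a^{\frac{3}{2}}}.$$

Repeating twice in total — each differentiation brings down another $(-s^2)$ — gives
$$\frac{d^{2}J}{da^{2}} = \int_{-\infty}^{\infty} - 4 s^{4} e^{- a s^{2}} \, ds = - \frac{3 \sqrt{\pi}}{a^{\frac{5}{2}}},$$
and the integrand here is exactly the target integrand, so $I = - \frac{3 \sqrt{\pi}}{a^{\frac{5}{2}}}$.

Setting $a = \frac{1}{2}$:
$$I = - 12 \sqrt{2} \sqrt{\pi}.$$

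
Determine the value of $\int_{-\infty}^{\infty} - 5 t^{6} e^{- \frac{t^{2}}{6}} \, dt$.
$- 2025 \sqrt{6} \sqrt{\pi}$

Begin with the known integral
$$J(a) = \int_{-\infty}^{\infty} - 5 e^{- a t^{2}} \, dt = - \frac{5 \sqrt{\pi}}{\sqrt{a}}.$$

Differentiating under the integral sign brings down a factor of $(-t^2)$:
$$\frac{dJ}{da} = \int_{-\infty}^{\infty} 5 t^{2} e^{- a t^{2}} \, dt = \frac{5 \sqrt{\pi}}{2 a^{\frac{3}{2}}}.$$

Repeating $3$ times in total — each differentiation brings down another $(-t^2)$ — gives
$$\frac{d^{3}J}{da^{3}} = \int_{-\infty}^{\infty} 5 t^{6} e^{- a t^{2}} \, dt = \frac{75 \sqrt{\pi}}{8 a^{\frac{7}{2}}},$$
and the integrand here is $(-1)^{3}$ times the target integrand, so $I = (-1)^{3}\,\frac{d^{3}J}{da^{3}} = - \frac{75 \sqrt{\pi}}{8 a^{\frac{7}{2}}}$.

Setting $a = \frac{1}{6}$:
$$I = - 2025 \sqrt{6} \sqrt{\pi}.$$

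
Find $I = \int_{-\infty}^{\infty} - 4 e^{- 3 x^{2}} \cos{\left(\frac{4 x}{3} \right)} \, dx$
$- \frac{4 \sqrt{3} \sqrt{\pi}}{3 e^{\frac{4}{27}}}$

Define $I(b) = \int_{-\infty}^{\infty} - 4 e^{- 3 x^{2}} \cos{\left(b x \right)} \, dx$.

Differentiating under the integral sign,
$$I'(b) = \int_{-\infty}^{\infty} 4 x e^{- 3 x^{2}} \sin{\left(b x \right)} \, dx.$$

Integrate $\int_{-\infty}^{\infty} x \sin(b x)\, e^{- 3 x^{2}}\, dx$ by parts with $u = \sin(b x)$ and $dv = x\, e^{- 3 x^{2}}\, dx$, giving $v = - \frac{e^{- 3 x^{2}}}{6}$. The boundary term vanishes and
$$\int_{-\infty}^{\infty} x \sin(b x)\, e^{- 3 x^{2}}\, dx = \frac{b}{6} \int_{-\infty}^{\infty} \cos(b x)\, e^{- 3 x^{2}}\, dx,$$
so $I'(b) = - \frac{b}{6}\, I(b)$.

This is a separable first-order ODE; solving with the initial condition $I(0) = \int_{-\infty}^{\infty} - 4 e^{- 3 x^{2}}\,dx = - \frac{4 \sqrt{3} \sqrt{\pi}}{3}$ gives
$$I(b) = - \frac{4 \sqrt{3} \sqrt{\pi} e^{- \frac{b^{2}}{12}}}{3}.$$

Setting $b = \frac{4}{3}$:
$$I = - \frac{4 \sqrt{3} \sqrt{\pi}}{3 e^{\frac{4}{27}}}.$$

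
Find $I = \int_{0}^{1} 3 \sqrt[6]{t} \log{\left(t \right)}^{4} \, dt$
$\frac{559872}{16807}$

Begin with the known integral
$$J(a) = \int_{0}^{1} 3 t^{a} \, dt = \frac{3}{a + 1}.$$

Differentiating under the integral sign brings down a factor of $\ln t$:
$$\frac{dJ}{da} = \int_{0}^{1} 3 t^{a} \log{\left(t \right)} \, dt = - \frac{3}{\left(a + 1\right)^{2}}.$$

Repeating $4$ times in total — each differentiation brings down another $\ln t$ — gives
$$\frac{d^{4}J}{da^{4}} = \int_{0}^{1} 3 t^{a} \log{\left(t \right)}^{4} \, dt = \frac{72}{\left(a + 1\right)^{5}},$$
and the integrand here is exactly the target integrand, so $I = \frac{72}{\left(a + 1\right)^{5}}$.

Setting $a = \frac{1}{6}$:
$$I = \frac{559872}{16807}.$$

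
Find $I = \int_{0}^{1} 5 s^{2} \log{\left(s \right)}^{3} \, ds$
$- \frac{10}{27}$

Start from the elementary integral
$$J(a) = \int_{0}^{1} 5 s^{a} \, ds = \frac{5}{a + 1}.$$

Differentiating under the integral sign brings down a factor of $\ln s$:
$$\frac{dJ}{da} = \int_{0}^{1} 5 s^{a} \log{\left(s \right)} \, ds = - \frac{5}{\left(a + 1\right)^{2}}.$$

Repeating $3$ times in total — each differentiation brings down another $\ln s$ — gives
$$\frac{d^{3}J}{da^{3}} = \int_{0}^{1} 5 s^{a} \log{\left(s \right)}^{3} \, ds = - \frac{30}{\left(a + 1\right)^{4}},$$
and the integrand here is exactly the target integrand, so $I = - \frac{30}{\left(a + 1\right)^{4}}$.

Setting $a = 2$:
$$I = - \frac{10}{27}.$$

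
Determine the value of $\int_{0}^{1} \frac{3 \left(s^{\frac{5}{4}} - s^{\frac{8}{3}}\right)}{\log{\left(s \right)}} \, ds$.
$\log{\left(\frac{19683}{85184} \right)}$

Consider the one-parameter family: let $I(a) = \int_{0}^{1} \frac{3 \left(- s^{\frac{8}{3}} + s^{a}\right)}{\log{\left(s \right)}} \, ds$.

Since $\dfrac{\partial}{\partial a}\,s^{a} = s^{a} \ln s$, the $\ln s$ in the denominator cancels and
$$\frac{dI}{da} = \int_{0}^{1} 3 s^{a} \, ds = 3 \left[\frac{s^{a+1}}{a+1}\right]_0^1 = \frac{3}{a + 1}.$$

Integrating with respect to $a$ gives $I(a) = \log{\left(\frac{27 \left(a + 1\right)^{3}}{1331} \right)} + C$.

At $a = \frac{8}{3}$ the integrand is identically $0$, so $I(\frac{8}{3}) = 0$. The closed form gives $0$, hence $C = 0$.

Setting $a = \frac{5}{4}$:
$$I = \log{\left(\frac{19683}{85184} \right)}.$$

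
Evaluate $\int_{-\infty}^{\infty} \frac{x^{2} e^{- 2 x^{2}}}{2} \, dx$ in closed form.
$\frac{\sqrt{2} \sqrt{\pi}}{16}$

Begin with the known integral
$$J(a) = \int_{-\infty}^{\infty} \frac{e^{- a x^{2}}}{2} \, dx = \frac{\sqrt{\pi}}{2 \sqrt{a}}.$$

Differentiating under the integral sign brings down a factor of $(-x^2)$:
$$\frac{dJ}{da} = \int_{-\infty}^{\infty} - \frac{x^{2} e^{- a x^{2}}}{2} \, dx = - \frac{\sqrt{\pi}}{4 a^{\frac{3}{2}}}.$$

The integral on the left is $-I$, so $I = \frac{\sqrt{\pi}}{4 a^{\frac{3}{2}}}$.

Setting $a = 2$:
$$I = \frac{\sqrt{2} \sqrt{\pi}}{16}.$$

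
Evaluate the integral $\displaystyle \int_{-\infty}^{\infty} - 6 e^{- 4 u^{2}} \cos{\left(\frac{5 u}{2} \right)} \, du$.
$- \frac{3 \sqrt{\pi}}{e^{\frac{25}{64}}}$

Define $I(b) = \int_{-\infty}^{\infty} - 6 e^{- 4 u^{2}} \cos{\left(b u \right)} \, du$.

Differentiating under the integral sign,
$$I'(b) = \int_{-\infty}^{\infty} 6 u e^{- 4 u^{2}} \sin{\left(b u \right)} \, du.$$

Integrate $\int_{-\infty}^{\infty} u \sin(b u)\, e^{- 4 u^{2}}\, du$ by parts with $w = \sin(b u)$ and $dv = u\, e^{- 4 u^{2}}\, du$, giving $v = - \frac{e^{- 4 u^{2}}}{8}$. The boundary term vanishes and
$$\int_{-\infty}^{\infty} u \sin(b u)\, e^{- 4 u^{2}}\, du = \frac{b}{8} \int_{-\infty}^{\infty} \cos(b u)\, e^{- 4 u^{2}}\, du,$$
so $I'(b) = - \frac{b}{8}\, I(b)$.

This is a separable first-order ODE; solving with the initial condition $I(0) = \int_{-\infty}^{\infty} - 6 e^{- 4 u^{2}}\,du = - 3 \sqrt{\pi}$ gives
$$I(b) = - 3 \sqrt{\pi} e^{- \frac{b^{2}}{16}}.$$

Setting $b = \frac{5}{2}$:
$$I = - \frac{3 \sqrt{\pi}}{e^{\frac{25}{64}}}.$$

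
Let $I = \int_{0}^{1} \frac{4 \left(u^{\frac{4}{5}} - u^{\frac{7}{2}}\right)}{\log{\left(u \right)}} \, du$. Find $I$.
$- \log{\left(\frac{625}{16} \right)}$

Replace the exponent $\frac{7}{2}$ by a parameter $a$: let $I(a) = \int_{0}^{1} \frac{4 \left(u^{\frac{4}{5}} - u^{a}\right)}{\log{\left(u \right)}} \, du$.

Since $\dfrac{\partial}{\partial a}\,u^{a} = u^{a} \ln u$, the $\ln u$ in the denominator cancels and
$$\frac{dI}{da} = \int_{0}^{1} -4 u^{a} \, du = -4 \left[\frac{u^{a+1}}{a+1}\right]_0^1 = - \frac{4}{a + 1}.$$

Integrating with respect to $a$ gives $I(a) = - \log{\left(\frac{625 \left(a + 1\right)^{4}}{6561} \right)} + C$.

At $a = \frac{4}{5}$ the integrand is identically $0$, so $I(\frac{4}{5}) = 0$. The closed form gives $0$, hence $C = 0$.

Setting $a = \frac{7}{2}$:
$$I = - \log{\left(\frac{625}{16} \right)}.$$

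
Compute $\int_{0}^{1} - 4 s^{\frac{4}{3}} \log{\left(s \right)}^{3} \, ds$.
$\frac{1944}{2401}$

Begin with the known integral
$$J(a) = \int_{0}^{1} - 4 s^{a} \, ds = - \frac{4}{a + 1}.$$

Differentiating under the integral sign brings down a factor of $\ln s$:
$$\frac{dJ}{da} = \int_{0}^{1} - 4 s^{a} \log{\left(s \right)} \, ds = \frac{4}{\left(a + 1\right)^{2}}.$$

Repeating $3$ times in total — each differentiation brings down another $\ln s$ — gives
$$\frac{d^{3}J}{da^{3}} = \int_{0}^{1} - 4 s^{a} \log{\left(s \right)}^{3} \, ds = \frac{24}{\left(a + 1\right)^{4}},$$
and the integrand here is exactly the target integrand, so $I = \frac{24}{\left(a + 1\right)^{4}}$.

Setting $a = \frac{4}{3}$:
$$I = \frac{1944}{2401}.$$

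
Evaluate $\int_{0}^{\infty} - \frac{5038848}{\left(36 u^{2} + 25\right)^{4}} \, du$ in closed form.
$- \frac{26244 \pi}{15625}$

Begin with the known result
$$J(a) = \int_{0}^{\infty} - \frac{3}{a^{2} + u^{2}} \, du = - \frac{3 \pi}{2 a}.$$

Differentiating under the integral sign with respect to $a$,
$$\frac{dJ}{da} = \int_{0}^{\infty} \frac{6 a}{\left(a^{2} + u^{2}\right)^{2}} \, du = \frac{3 \pi}{2 a^{2}},$$
so $\int_{0}^{\infty} - \frac{3}{\left(a^{2} + u^{2}\right)^{2}} \, du = - \frac{3 \pi}{4 a^{3}}$.

Repeating — each differentiation of $1/(u^2+a^2)^j$ produces $-2ja/(u^2+a^2)^{j+1}$ — and dividing through by $-2ja$ at each step yields, after $3$ differentiations in total,
$$\int_{0}^{\infty} - \frac{3}{\left(a^{2} + u^{2}\right)^{4}} \, du = - \frac{15 \pi}{32 a^{7}}.$$

Setting $a = \frac{5}{6}$:
$$I = - \frac{26244 \pi}{15625}.$$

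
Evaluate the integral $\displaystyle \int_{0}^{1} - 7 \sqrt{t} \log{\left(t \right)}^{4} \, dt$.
$- \frac{1792}{81}$

Begin with the known integral
$$J(a) = \int_{0}^{1} - 7 t^{a} \, dt = - \frac{7}{a + 1}.$$

Differentiating under the integral sign brings down a factor of $\ln t$:
$$\frac{dJ}{da} = \int_{0}^{1} - 7 t^{a} \log{\left(t \right)} \, dt = \frac{7}{\left(a + 1\right)^{2}}.$$

Repeating $4$ times in total — each differentiation brings down another $\ln t$ — gives
$$\frac{d^{4}J}{da^{4}} = \int_{0}^{1} - 7 t^{a} \log{\left(t \right)}^{4} \, dt = - \frac{168}{\left(a + 1\right)^{5}},$$
and the integrand here is exactly the target integrand, so $I = - \frac{168}{\left(a + 1\right)^{5}}$.

Setting $a = \frac{1}{2}$:
$$I = - \frac{1792}{81}.$$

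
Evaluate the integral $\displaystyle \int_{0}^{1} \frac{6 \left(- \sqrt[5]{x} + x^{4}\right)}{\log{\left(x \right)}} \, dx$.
$\log{\left(\frac{244140625}{46656} \right)}$

Consider the one-parameter family: let $I(a) = \int_{0}^{1} \frac{6 \left(x^{4} - x^{a}\right)}{\log{\left(x \right)}} \, dx$.

Since $\dfrac{\partial}{\partial a}\,x^{a} = x^{a} \ln x$, the $\ln x$ in the denominator cancels and
$$\frac{dI}{da} = \int_{0}^{1} -6 x^{a} \, dx = -6 \left[\frac{x^{a+1}}{a+1}\right]_0^1 = - \frac{6}{a + 1}.$$

Integrating with respect to $a$ gives $I(a) = \log{\left(\frac{15625}{\left(a + 1\right)^{6}} \right)} + C$.

At $a = 4$ the integrand is identically $0$, so $I(4) = 0$. The closed form gives $0$, hence $C = 0$.

Setting $a = \frac{1}{5}$:
$$I = \log{\left(\frac{244140625}{46656} \right)}.$$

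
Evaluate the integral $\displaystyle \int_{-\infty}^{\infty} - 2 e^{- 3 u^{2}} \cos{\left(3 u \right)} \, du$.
$- \frac{2 \sqrt{3} \sqrt{\pi}}{3 e^{\frac{3}{4}}}$

Treat the cosine frequency as a parameter and define $I(b) = \int_{-\infty}^{\infty} - 2 e^{- 3 u^{2}} \cos{\left(b u \right)} \, du$.

Differentiating under the integral sign,
$$I'(b) = \int_{-\infty}^{\infty} 2 u e^{- 3 u^{2}} \sin{\left(b u \right)} \, du.$$

Integrate $\int_{-\infty}^{\infty} u \sin(b u)\, e^{- 3 u^{2}}\, du$ by parts with $w = \sin(b u)$ and $dv = u\, e^{- 3 u^{2}}\, du$, giving $v = - \frac{e^{- 3 u^{2}}}{6}$. The boundary term vanishes and
$$\int_{-\infty}^{\infty} u \sin(b u)\, e^{- 3 u^{2}}\, du = \frac{b}{6} \int_{-\infty}^{\infty} \cos(b u)\, e^{- 3 u^{2}}\, du,$$
so $I'(b) = - \frac{b}{6}\, I(b)$.

This is a separable first-order ODE; solving with the initial condition $I(0) = \int_{-\infty}^{\infty} - 2 e^{- 3 u^{2}}\,du = - \frac{2 \sqrt{3} \sqrt{\pi}}{3}$ gives
$$I(b) = - \frac{2 \sqrt{3} \sqrt{\pi} e^{- \frac{b^{2}}{12}}}{3}.$$

Setting $b = 3$:
$$I = - \frac{2 \sqrt{3} \sqrt{\pi}}{3 e^{\frac{3}{4}}}.$$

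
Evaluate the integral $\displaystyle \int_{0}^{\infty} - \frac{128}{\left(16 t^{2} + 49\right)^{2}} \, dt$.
$- \frac{8 \pi}{343}$

Recall the elementary integral
$$J(a) = \int_{0}^{\infty} - \frac{1}{2 \left(a^{2} + t^{2}\right)} \, dt = - \frac{\pi}{4 a}.$$

Differentiating under the integral sign with respect to $a$,
$$\frac{dJ}{da} = \int_{0}^{\infty} \frac{a}{\left(a^{2} + t^{2}\right)^{2}} \, dt = \frac{\pi}{4 a^{2}},$$
so $\int_{0}^{\infty} - \frac{1}{2 \left(a^{2} + t^{2}\right)^{2}} \, dt = - \frac{\pi}{8 a^{3}}$.

Setting $a = \frac{7}{4}$:
$$I = - \frac{8 \pi}{343}.$$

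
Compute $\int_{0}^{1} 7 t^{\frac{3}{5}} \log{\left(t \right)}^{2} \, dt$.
$\frac{875}{256}$

Begin with the known integral
$$J(a) = \int_{0}^{1} 7 t^{a} \, dt = \frac{7}{a + 1}.$$

Differentiating under the integral sign brings down a factor of $\ln t$:
$$\frac{dJ}{da} = \int_{0}^{1} 7 t^{a} \log{\left(t \right)} \, dt = - \frac{7}{\left(a + 1\right)^{2}}.$$

Repeating twice in total — each differentiation brings down another $\ln t$ — gives
$$\frac{d^{2}J}{da^{2}} = \int_{0}^{1} 7 t^{a} \log{\left(t \right)}^{2} \, dt = \frac{14}{\left(a + 1\right)^{3}},$$
and the integrand here is exactly the target integrand, so $I = \frac{14}{\left(a + 1\right)^{3}}$.

Setting $a = \frac{3}{5}$:
$$I = \frac{875}{256}.$$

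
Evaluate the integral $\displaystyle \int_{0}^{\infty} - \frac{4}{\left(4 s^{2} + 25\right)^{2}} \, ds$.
$- \frac{\pi}{250}$

Start from the standard arctangent integral
$$J(a) = \int_{0}^{\infty} - \frac{1}{4 \left(a^{2} + s^{2}\right)} \, ds = - \frac{\pi}{8 a}.$$

Differentiating under the integral sign with respect to $a$,
$$\frac{dJ}{da} = \int_{0}^{\infty} \frac{a}{2 \left(a^{2} + s^{2}\right)^{2}} \, ds = \frac{\pi}{8 a^{2}},$$
so $\int_{0}^{\infty} - \frac{1}{4 \left(a^{2} + s^{2}\right)^{2}} \, ds = - \frac{\pi}{16 a^{3}}$.

Setting $a = \frac{5}{2}$:
$$I = - \frac{\pi}{250}.$$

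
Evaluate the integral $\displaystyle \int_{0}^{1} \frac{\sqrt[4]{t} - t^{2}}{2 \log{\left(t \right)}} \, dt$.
$\log{\left(\frac{\sqrt{15}}{6} \right)}$

Replace the exponent $\frac{1}{4}$ by a parameter $a$: let $I(a) = \int_{0}^{1} \frac{- t^{2} + t^{a}}{2 \log{\left(t \right)}} \, dt$.

Since $\dfrac{\partial}{\partial a}\,t^{a} = t^{a} \ln t$, the $\ln t$ in the denominator cancels and
$$\frac{dI}{da} = \int_{0}^{1} \frac{1}{2} t^{a} \, dt = \frac{1}{2} \left[\frac{t^{a+1}}{a+1}\right]_0^1 = \frac{1}{2 \left(a + 1\right)}.$$

Integrating with respect to $a$ gives $I(a) = \frac{\log{\left(a + 1 \right)}}{2} - \frac{\log{\left(3 \right)}}{2} + C$.

At $a = 2$ the integrand is identically $0$, so $I(2) = 0$. The closed form gives $0$, hence $C = 0$.

Setting $a = \frac{1}{4}$:
$$I = \log{\left(\frac{\sqrt{15}}{6} \right)}.$$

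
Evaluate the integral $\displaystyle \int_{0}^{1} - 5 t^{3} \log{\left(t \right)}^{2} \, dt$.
$- \frac{5}{32}$

Start from the elementary integral
$$J(a) = \int_{0}^{1} - 5 t^{a} \, dt = - \frac{5}{a + 1}.$$

Differentiating under the integral sign brings down a factor of $\ln t$:
$$\frac{dJ}{da} = \int_{0}^{1} - 5 t^{a} \log{\left(t \right)} \, dt = \frac{5}{\left(a + 1\right)^{2}}.$$

Repeating twice in total — each differentiation brings down another $\ln t$ — gives
$$\frac{d^{2}J}{da^{2}} = \int_{0}^{1} - 5 t^{a} \log{\left(t \right)}^{2} \, dt = - \frac{10}{\left(a + 1\right)^{3}},$$
and the integrand here is exactly the target integrand, so $I = - \frac{10}{\left(a + 1\right)^{3}}$.

Setting $a = 3$:
$$I = - \frac{5}{32}.$$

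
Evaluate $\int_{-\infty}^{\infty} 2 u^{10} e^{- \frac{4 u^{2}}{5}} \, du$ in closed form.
$\frac{2953125 \sqrt{5} \sqrt{\pi}}{32768}$

Consider the simpler parametrised integral
$$J(a) = \int_{-\infty}^{\infty} 2 e^{- a u^{2}} \, du = \frac{2 \sqrt{\pi}}{\sqrt{a}}.$$

Differentiating under the integral sign brings down a factor of $(-u^2)$:
$$\frac{dJ}{da} = \int_{-\infty}^{\infty} - 2 u^{2} e^{- a u^{2}} \, du = - \frac{\sqrt{\pi}}{a^{\frac{3}{2}}}.$$

Repeating $5$ times in total — each differentiation brings down another $(-u^2)$ — gives
$$\frac{d^{5}J}{da^{5}} = \int_{-\infty}^{\infty} - 2 u^{10} e^{- a u^{2}} \, du = - \frac{945 \sqrt{\pi}}{16 a^{\frac{11}{2}}},$$
and the integrand here is $(-1)^{5}$ times the target integrand, so $I = (-1)^{5}\,\frac{d^{5}J}{da^{5}} = \frac{945 \sqrt{\pi}}{16 a^{\frac{11}{2}}}$.

Setting $a = \frac{4}{5}$:
$$I = \frac{2953125 \sqrt{5} \sqrt{\pi}}{32768}.$$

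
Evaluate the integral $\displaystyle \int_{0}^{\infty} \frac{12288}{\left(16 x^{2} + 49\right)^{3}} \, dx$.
$\frac{576 \pi}{16807}$

Begin with the known result
$$J(a) = \int_{0}^{\infty} \frac{3}{a^{2} + x^{2}} \, dx = \frac{3 \pi}{2 a}.$$

Differentiating under the integral sign with respect to $a$,
$$\frac{dJ}{da} = \int_{0}^{\infty} - \frac{6 a}{\left(a^{2} + x^{2}\right)^{2}} \, dx = - \frac{3 \pi}{2 a^{2}},$$
so $\int_{0}^{\infty} \frac{3}{\left(a^{2} + x^{2}\right)^{2}} \, dx = \frac{3 \pi}{4 a^{3}}$.

Repeating — each differentiation of $1/(x^2+a^2)^j$ produces $-2ja/(x^2+a^2)^{j+1}$ — and dividing through by $-2ja$ at each step yields, after $2$ differentiations in total,
$$\int_{0}^{\infty} \frac{3}{\left(a^{2} + x^{2}\right)^{3}} \, dx = \frac{9 \pi}{16 a^{5}}.$$

Setting $a = \frac{7}{4}$:
$$I = \frac{576 \pi}{16807}.$$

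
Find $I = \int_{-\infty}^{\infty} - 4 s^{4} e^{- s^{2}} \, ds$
$- 3 \sqrt{\pi}$

Start from the elementary integral
$$J(a) = \int_{-\infty}^{\infty} - 4 e^{- a s^{2}} \, ds = - \frac{4 \sqrt{\pi}}{\sqrt{a}}.$$

Differentiating under the integral sign brings down a factor of $(-s^2)$:
$$\frac{dJ}{da} = \int_{-\infty}^{\infty} 4 s^{2} e^{- a s^{2}} \, ds = \frac{2 \sqrt{\pi}}{a^{\frac{3}{2}}}.$$

Repeating twice in total — each differentiation brings down another $(-s^2)$ — gives
$$\frac{d^{2}J}{da^{2}} = \int_{-\infty}^{\infty} - 4 s^{4} e^{- a s^{2}} \, ds = - \frac{3 \sqrt{\pi}}{a^{\frac{5}{2}}},$$
and the integrand here is exactly the target integrand, so $I = - \frac{3 \sqrt{\pi}}{a^{\frac{5}{2}}}$.

Setting $a = 1$:
$$I = - 3 \sqrt{\pi}.$$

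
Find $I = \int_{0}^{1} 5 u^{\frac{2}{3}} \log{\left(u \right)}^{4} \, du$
$\frac{5832}{625}$

Begin with the known integral
$$J(a) = \int_{0}^{1} 5 u^{a} \, du = \frac{5}{a + 1}.$$

Differentiating under the integral sign brings down a factor of $\ln u$:
$$\frac{dJ}{da} = \int_{0}^{1} 5 u^{a} \log{\left(u \right)} \, du = - \frac{5}{\left(a + 1\right)^{2}}.$$

Repeating $4$ times in total — each differentiation brings down another $\ln u$ — gives
$$\frac{d^{4}J}{da^{4}} = \int_{0}^{1} 5 u^{a} \log{\left(u \right)}^{4} \, du = \frac{120}{\left(a + 1\right)^{5}},$$
and the integrand here is exactly the target integrand, so $I = \frac{120}{\left(a + 1\right)^{5}}$.

Setting $a = \frac{2}{3}$:
$$I = \frac{5832}{625}.$$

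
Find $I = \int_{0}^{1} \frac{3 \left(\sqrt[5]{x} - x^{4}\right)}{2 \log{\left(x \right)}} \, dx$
$- 3 \log{\left(5 \right)} + \frac{3 \log{\left(6 \right)}}{2}$

Introduce a parameter $a$ in the exponent: let $I(a) = \int_{0}^{1} \frac{3 \left(\sqrt[5]{x} - x^{a}\right)}{2 \log{\left(x \right)}} \, dx$.

Since $\dfrac{\partial}{\partial a}\,x^{a} = x^{a} \ln x$, the $\ln x$ in the denominator cancels and
$$\frac{dI}{da} = \int_{0}^{1} - \frac{3}{2} x^{a} \, dx = - \frac{3}{2} \left[\frac{x^{a+1}}{a+1}\right]_0^1 = - \frac{3}{2 a + 2}.$$

Integrating with respect to $a$ gives $I(a) = - \log{\left(\frac{5 \sqrt{30} \left(a + 1\right)^{\frac{3}{2}}}{36} \right)} + C$.

At $a = \frac{1}{5}$ the integrand is identically $0$, so $I(\frac{1}{5}) = 0$. The closed form gives $0$, hence $C = 0$.

Setting $a = 4$:
$$I = - 3 \log{\left(5 \right)} + \frac{3 \log{\left(6 \right)}}{2}.$$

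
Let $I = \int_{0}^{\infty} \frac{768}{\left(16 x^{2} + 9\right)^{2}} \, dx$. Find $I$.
$\frac{16 \pi}{9}$

Recall the elementary integral
$$J(a) = \int_{0}^{\infty} \frac{3}{a^{2} + x^{2}} \, dx = \frac{3 \pi}{2 a}.$$

Differentiating under the integral sign with respect to $a$,
$$\frac{dJ}{da} = \int_{0}^{\infty} - \frac{6 a}{\left(a^{2} + x^{2}\right)^{2}} \, dx = - \frac{3 \pi}{2 a^{2}},$$
so $\int_{0}^{\infty} \frac{3}{\left(a^{2} + x^{2}\right)^{2}} \, dx = \frac{3 \pi}{4 a^{3}}$.

Setting $a = \frac{3}{4}$:
$$I = \frac{16 \pi}{9}.$$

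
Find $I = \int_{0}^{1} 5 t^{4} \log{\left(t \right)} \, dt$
$- \frac{1}{5}$

Start from the elementary integral
$$J(a) = \int_{0}^{1} 5 t^{a} \, dt = \frac{5}{a + 1}.$$

Differentiating under the integral sign brings down a factor of $\ln t$:
$$\frac{dJ}{da} = \int_{0}^{1} 5 t^{a} \log{\left(t \right)} \, dt = - \frac{5}{\left(a + 1\right)^{2}}.$$

The integral on the left is $I$, so $I = - \frac{5}{\left(a + 1\right)^{2}}$.

Setting $a = 4$:
$$I = - \frac{1}{5}.$$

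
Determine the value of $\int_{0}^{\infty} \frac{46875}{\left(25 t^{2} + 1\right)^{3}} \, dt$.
$\frac{28125 \pi}{16}$

Recall the elementary integral
$$J(a) = \int_{0}^{\infty} \frac{3}{a^{2} + t^{2}} \, dt = \frac{3 \pi}{2 a}.$$

Differentiating under the integral sign with respect to $a$,
$$\frac{dJ}{da} = \int_{0}^{\infty} - \frac{6 a}{\left(a^{2} + t^{2}\right)^{2}} \, dt = - \frac{3 \pi}{2 a^{2}},$$
so $\int_{0}^{\infty} \frac{3}{\left(a^{2} + t^{2}\right)^{2}} \, dt = \frac{3 \pi}{4 a^{3}}$.

Repeating — each differentiation of $1/(t^2+a^2)^j$ produces $-2ja/(t^2+a^2)^{j+1}$ — and dividing through by $-2ja$ at each step yields, after $2$ differentiations in total,
$$\int_{0}^{\infty} \frac{3}{\left(a^{2} + t^{2}\right)^{3}} \, dt = \frac{9 \pi}{16 a^{5}}.$$

Setting $a = \frac{1}{5}$:
$$I = \frac{28125 \pi}{16}.$$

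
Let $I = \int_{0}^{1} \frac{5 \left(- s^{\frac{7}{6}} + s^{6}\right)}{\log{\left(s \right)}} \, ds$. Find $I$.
$\log{\left(\frac{130691232}{371293} \right)}$

Introduce a parameter $a$ in the exponent: let $I(a) = \int_{0}^{1} \frac{5 \left(- s^{\frac{7}{6}} + s^{a}\right)}{\log{\left(s \right)}} \, ds$.

Since $\dfrac{\partial}{\partial a}\,s^{a} = s^{a} \ln s$, the $\ln s$ in the denominator cancels and
$$\frac{dI}{da} = \int_{0}^{1} 5 s^{a} \, ds = 5 \left[\frac{s^{a+1}}{a+1}\right]_0^1 = \frac{5}{a + 1}.$$

Integrating with respect to $a$ gives $I(a) = \log{\left(\frac{7776 \left(a + 1\right)^{5}}{371293} \right)} + C$.

At $a = \frac{7}{6}$ the integrand is identically $0$, so $I(\frac{7}{6}) = 0$. The closed form gives $0$, hence $C = 0$.

Setting $a = 6$:
$$I = \log{\left(\frac{130691232}{371293} \right)}.$$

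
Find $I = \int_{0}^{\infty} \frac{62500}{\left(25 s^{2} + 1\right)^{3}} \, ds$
$\frac{9375 \pi}{4}$

Begin with the known result
$$J(a) = \int_{0}^{\infty} \frac{4}{a^{2} + s^{2}} \, ds = \frac{2 \pi}{a}.$$

Differentiating under the integral sign with respect to $a$,
$$\frac{dJ}{da} = \int_{0}^{\infty} - \frac{8 a}{\left(a^{2} + s^{2}\right)^{2}} \, ds = - \frac{2 \pi}{a^{2}},$$
so $\int_{0}^{\infty} \frac{4}{\left(a^{2} + s^{2}\right)^{2}} \, ds = \frac{\pi}{a^{3}}$.

Repeating — each differentiation of $1/(s^2+a^2)^j$ produces $-2ja/(s^2+a^2)^{j+1}$ — and dividing through by $-2ja$ at each step yields, after $2$ differentiations in total,
$$\int_{0}^{\infty} \frac{4}{\left(a^{2} + s^{2}\right)^{3}} \, ds = \frac{3 \pi}{4 a^{5}}.$$

Setting $a = \frac{1}{5}$:
$$I = \frac{9375 \pi}{4}.$$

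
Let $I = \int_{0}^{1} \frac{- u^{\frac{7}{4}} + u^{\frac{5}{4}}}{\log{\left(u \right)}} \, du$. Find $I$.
$- \log{\left(\frac{11}{9} \right)}$

Replace the exponent $\frac{7}{4}$ by a parameter $a$: let $I(a) = \int_{0}^{1} \frac{u^{\frac{5}{4}} - u^{a}}{\log{\left(u \right)}} \, du$.

Since $\dfrac{\partial}{\partial a}\,u^{a} = u^{a} \ln u$, the $\ln u$ in the denominator cancels and
$$\frac{dI}{da} = \int_{0}^{1} -1 u^{a} \, du = -1 \left[\frac{u^{a+1}}{a+1}\right]_0^1 = - \frac{1}{a + 1}.$$

Integrating with respect to $a$ gives $I(a) = - \log{\left(\frac{4 a}{9} + \frac{4}{9} \right)} + C$.

At $a = \frac{5}{4}$ the integrand is identically $0$, so $I(\frac{5}{4}) = 0$. The closed form gives $0$, hence $C = 0$.

Setting $a = \frac{7}{4}$:
$$I = - \log{\left(\frac{11}{9} \right)}.$$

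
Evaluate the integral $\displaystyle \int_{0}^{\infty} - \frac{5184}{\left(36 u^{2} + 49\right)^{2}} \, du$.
$- \frac{216 \pi}{343}$

Start from the standard arctangent integral
$$J(a) = \int_{0}^{\infty} - \frac{4}{a^{2} + u^{2}} \, du = - \frac{2 \pi}{a}.$$

Differentiating under the integral sign with respect to $a$,
$$\frac{dJ}{da} = \int_{0}^{\infty} \frac{8 a}{\left(a^{2} + u^{2}\right)^{2}} \, du = \frac{2 \pi}{a^{2}},$$
so $\int_{0}^{\infty} - \frac{4}{\left(a^{2} + u^{2}\right)^{2}} \, du = - \frac{\pi}{a^{3}}$.

Setting $a = \frac{7}{6}$:
$$I = - \frac{216 \pi}{343}.$$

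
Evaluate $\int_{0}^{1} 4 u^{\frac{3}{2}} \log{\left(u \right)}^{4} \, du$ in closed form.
$\frac{3072}{3125}$

Consider the simpler parametrised integral
$$J(a) = \int_{0}^{1} 4 u^{a} \, du = \frac{4}{a + 1}.$$

Differentiating under the integral sign brings down a factor of $\ln u$:
$$\frac{dJ}{da} = \int_{0}^{1} 4 u^{a} \log{\left(u \right)} \, du = - \frac{4}{\left(a + 1\right)^{2}}.$$

Repeating $4$ times in total — each differentiation brings down another $\ln u$ — gives
$$\frac{d^{4}J}{da^{4}} = \int_{0}^{1} 4 u^{a} \log{\left(u \right)}^{4} \, du = \frac{96}{\left(a + 1\right)^{5}},$$
and the integrand here is exactly the target integrand, so $I = \frac{96}{\left(a + 1\right)^{5}}$.

Setting $a = \frac{3}{2}$:
$$I = \frac{3072}{3125}.$$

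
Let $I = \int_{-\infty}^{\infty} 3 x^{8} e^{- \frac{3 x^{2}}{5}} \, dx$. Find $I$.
$\frac{21875 \sqrt{15} \sqrt{\pi}}{432}$

Consider the simpler parametrised integral
$$J(a) = \int_{-\infty}^{\infty} 3 e^{- a x^{2}} \, dx = \frac{3 \sqrt{\pi}}{\sqrt{a}}.$$

Differentiating under the integral sign brings down a factor of $(-x^2)$:
$$\frac{dJ}{da} = \int_{-\infty}^{\infty} - 3 x^{2} e^{- a x^{2}} \, dx = - \frac{3 \sqrt{\pi}}{2 a^{\frac{3}{2}}}.$$

Repeating $4$ times in total — each differentiation brings down another $(-x^2)$ — gives
$$\frac{d^{4}J}{da^{4}} = \int_{-\infty}^{\infty} 3 x^{8} e^{- a x^{2}} \, dx = \frac{315 \sqrt{\pi}}{16 a^{\frac{9}{2}}},$$
and the integrand here is exactly the target integrand, so $I = \frac{315 \sqrt{\pi}}{16 a^{\frac{9}{2}}}$.

Setting $a = \frac{3}{5}$:
$$I = \frac{21875 \sqrt{15} \sqrt{\pi}}{432}.$$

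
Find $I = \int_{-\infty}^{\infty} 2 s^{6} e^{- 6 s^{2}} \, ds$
$\frac{5 \sqrt{6} \sqrt{\pi}}{1728}$

Consider the simpler parametrised integral
$$J(a) = \int_{-\infty}^{\infty} 2 e^{- a s^{2}} \, ds = \frac{2 \sqrt{\pi}}{\sqrt{a}}.$$

Differentiating under the integral sign brings down a factor of $(-s^2)$:
$$\frac{dJ}{da} = \int_{-\infty}^{\infty} - 2 s^{2} e^{- a s^{2}} \, ds = - \frac{\sqrt{\pi}}{a^{\frac{3}{2}}}.$$

Repeating $3$ times in total — each differentiation brings down another $(-s^2)$ — gives
$$\frac{d^{3}J}{da^{3}} = \int_{-\infty}^{\infty} - 2 s^{6} e^{- a s^{2}} \, ds = - \frac{15 \sqrt{\pi}}{4 a^{\frac{7}{2}}},$$
and the integrand here is $(-1)^{3}$ times the target integrand, so $I = (-1)^{3}\,\frac{d^{3}J}{da^{3}} = \frac{15 \sqrt{\pi}}{4 a^{\frac{7}{2}}}$.

Setting $a = 6$:
$$I = \frac{5 \sqrt{6} \sqrt{\pi}}{1728}.$$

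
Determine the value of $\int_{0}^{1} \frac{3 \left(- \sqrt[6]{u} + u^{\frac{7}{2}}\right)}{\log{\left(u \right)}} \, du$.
$\log{\left(\frac{19683}{343} \right)}$

Introduce a parameter $a$ in the exponent: let $I(a) = \int_{0}^{1} \frac{3 \left(- \sqrt[6]{u} + u^{a}\right)}{\log{\left(u \right)}} \, du$.

Since $\dfrac{\partial}{\partial a}\,u^{a} = u^{a} \ln u$, the $\ln u$ in the denominator cancels and
$$\frac{dI}{da} = \int_{0}^{1} 3 u^{a} \, du = 3 \left[\frac{u^{a+1}}{a+1}\right]_0^1 = \frac{3}{a + 1}.$$

Integrating with respect to $a$ gives $I(a) = \log{\left(\frac{216 \left(a + 1\right)^{3}}{343} \right)} + C$.

At $a = \frac{1}{6}$ the integrand is identically $0$, so $I(\frac{1}{6}) = 0$. The closed form gives $0$, hence $C = 0$.

Setting $a = \frac{7}{2}$:
$$I = \log{\left(\frac{19683}{343} \right)}.$$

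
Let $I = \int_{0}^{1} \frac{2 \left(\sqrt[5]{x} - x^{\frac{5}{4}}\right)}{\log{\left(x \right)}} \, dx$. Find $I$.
$\log{\left(\frac{64}{225} \right)}$

Consider the one-parameter family: let $I(a) = \int_{0}^{1} \frac{2 \left(- x^{\frac{5}{4}} + x^{a}\right)}{\log{\left(x \right)}} \, dx$.

Since $\dfrac{\partial}{\partial a}\,x^{a} = x^{a} \ln x$, the $\ln x$ in the denominator cancels and
$$\frac{dI}{da} = \int_{0}^{1} 2 x^{a} \, dx = 2 \left[\frac{x^{a+1}}{a+1}\right]_0^1 = \frac{2}{a + 1}.$$

Integrating with respect to $a$ gives $I(a) = \log{\left(\frac{16 \left(a + 1\right)^{2}}{81} \right)} + C$.

At $a = \frac{5}{4}$ the integrand is identically $0$, so $I(\frac{5}{4}) = 0$. The closed form gives $0$, hence $C = 0$.

Setting $a = \frac{1}{5}$:
$$I = \log{\left(\frac{64}{225} \right)}.$$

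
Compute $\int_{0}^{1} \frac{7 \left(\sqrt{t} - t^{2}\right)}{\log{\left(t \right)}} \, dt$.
$- \log{\left(128 \right)}$

Consider the one-parameter family: let $I(a) = \int_{0}^{1} \frac{7 \left(\sqrt{t} - t^{a}\right)}{\log{\left(t \right)}} \, dt$.

Since $\dfrac{\partial}{\partial a}\,t^{a} = t^{a} \ln t$, the $\ln t$ in the denominator cancels and
$$\frac{dI}{da} = \int_{0}^{1} -7 t^{a} \, dt = -7 \left[\frac{t^{a+1}}{a+1}\right]_0^1 = - \frac{7}{a + 1}.$$

Integrating with respect to $a$ gives $I(a) = - \log{\left(\frac{128 \left(a + 1\right)^{7}}{2187} \right)} + C$.

At $a = \frac{1}{2}$ the integrand is identically $0$, so $I(\frac{1}{2}) = 0$. The closed form gives $0$, hence $C = 0$.

Setting $a = 2$:
$$I = - \log{\left(128 \right)}.$$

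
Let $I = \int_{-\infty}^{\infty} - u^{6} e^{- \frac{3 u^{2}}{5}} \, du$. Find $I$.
$- \frac{625 \sqrt{15} \sqrt{\pi}}{216}$

Start from the elementary integral
$$J(a) = \int_{-\infty}^{\infty} - e^{- a u^{2}} \, du = - \frac{\sqrt{\pi}}{\sqrt{a}}.$$

Differentiating under the integral sign brings down a factor of $(-u^2)$:
$$\frac{dJ}{da} = \int_{-\infty}^{\infty} u^{2} e^{- a u^{2}} \, du = \frac{\sqrt{\pi}}{2 a^{\frac{3}{2}}}.$$

Repeating $3$ times in total — each differentiation brings down another $(-u^2)$ — gives
$$\frac{d^{3}J}{da^{3}} = \int_{-\infty}^{\infty} u^{6} e^{- a u^{2}} \, du = \frac{15 \sqrt{\pi}}{8 a^{\frac{7}{2}}},$$
and the integrand here is $(-1)^{3}$ times the target integrand, so $I = (-1)^{3}\,\frac{d^{3}J}{da^{3}} = - \frac{15 \sqrt{\pi}}{8 a^{\frac{7}{2}}}$.

Setting $a = \frac{3}{5}$:
$$I = - \frac{625 \sqrt{15} \sqrt{\pi}}{216}.$$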